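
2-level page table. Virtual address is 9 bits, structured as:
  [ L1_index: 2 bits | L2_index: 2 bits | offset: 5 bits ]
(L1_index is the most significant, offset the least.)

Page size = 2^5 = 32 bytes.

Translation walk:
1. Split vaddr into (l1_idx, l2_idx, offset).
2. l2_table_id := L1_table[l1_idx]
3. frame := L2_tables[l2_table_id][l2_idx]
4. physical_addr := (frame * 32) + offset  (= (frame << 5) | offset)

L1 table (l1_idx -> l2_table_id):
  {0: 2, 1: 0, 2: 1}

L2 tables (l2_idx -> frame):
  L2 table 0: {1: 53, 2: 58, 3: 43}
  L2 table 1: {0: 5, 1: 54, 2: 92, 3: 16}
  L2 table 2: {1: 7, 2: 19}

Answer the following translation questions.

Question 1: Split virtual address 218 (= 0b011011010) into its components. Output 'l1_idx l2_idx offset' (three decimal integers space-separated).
vaddr = 218 = 0b011011010
  top 2 bits -> l1_idx = 1
  next 2 bits -> l2_idx = 2
  bottom 5 bits -> offset = 26

Answer: 1 2 26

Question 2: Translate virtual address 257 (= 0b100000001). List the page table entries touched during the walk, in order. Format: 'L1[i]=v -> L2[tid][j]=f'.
Answer: L1[2]=1 -> L2[1][0]=5

Derivation:
vaddr = 257 = 0b100000001
Split: l1_idx=2, l2_idx=0, offset=1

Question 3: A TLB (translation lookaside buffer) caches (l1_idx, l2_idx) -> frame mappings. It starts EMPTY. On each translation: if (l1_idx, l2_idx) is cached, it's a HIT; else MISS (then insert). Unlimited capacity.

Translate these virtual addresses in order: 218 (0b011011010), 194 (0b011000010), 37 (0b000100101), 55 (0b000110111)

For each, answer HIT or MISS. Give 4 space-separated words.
vaddr=218: (1,2) not in TLB -> MISS, insert
vaddr=194: (1,2) in TLB -> HIT
vaddr=37: (0,1) not in TLB -> MISS, insert
vaddr=55: (0,1) in TLB -> HIT

Answer: MISS HIT MISS HIT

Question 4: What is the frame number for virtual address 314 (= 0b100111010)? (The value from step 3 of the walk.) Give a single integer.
vaddr = 314: l1_idx=2, l2_idx=1
L1[2] = 1; L2[1][1] = 54

Answer: 54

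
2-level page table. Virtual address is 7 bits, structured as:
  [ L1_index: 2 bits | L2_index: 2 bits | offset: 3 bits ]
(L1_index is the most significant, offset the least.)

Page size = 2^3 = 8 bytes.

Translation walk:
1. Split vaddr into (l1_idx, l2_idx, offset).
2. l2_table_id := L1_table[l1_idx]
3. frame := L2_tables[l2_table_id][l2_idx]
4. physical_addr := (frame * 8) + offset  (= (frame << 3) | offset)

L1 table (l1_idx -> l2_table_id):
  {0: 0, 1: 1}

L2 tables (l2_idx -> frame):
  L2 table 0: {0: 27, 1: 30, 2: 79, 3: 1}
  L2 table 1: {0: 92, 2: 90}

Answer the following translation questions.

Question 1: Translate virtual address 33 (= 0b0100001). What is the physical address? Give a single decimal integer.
vaddr = 33 = 0b0100001
Split: l1_idx=1, l2_idx=0, offset=1
L1[1] = 1
L2[1][0] = 92
paddr = 92 * 8 + 1 = 737

Answer: 737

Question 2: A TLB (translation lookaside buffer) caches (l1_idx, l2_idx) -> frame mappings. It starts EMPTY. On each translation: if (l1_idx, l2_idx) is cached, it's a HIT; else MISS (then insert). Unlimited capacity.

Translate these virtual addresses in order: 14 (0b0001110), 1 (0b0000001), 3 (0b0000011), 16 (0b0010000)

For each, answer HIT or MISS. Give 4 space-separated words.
Answer: MISS MISS HIT MISS

Derivation:
vaddr=14: (0,1) not in TLB -> MISS, insert
vaddr=1: (0,0) not in TLB -> MISS, insert
vaddr=3: (0,0) in TLB -> HIT
vaddr=16: (0,2) not in TLB -> MISS, insert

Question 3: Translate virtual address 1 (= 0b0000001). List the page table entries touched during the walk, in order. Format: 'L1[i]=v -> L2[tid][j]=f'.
vaddr = 1 = 0b0000001
Split: l1_idx=0, l2_idx=0, offset=1

Answer: L1[0]=0 -> L2[0][0]=27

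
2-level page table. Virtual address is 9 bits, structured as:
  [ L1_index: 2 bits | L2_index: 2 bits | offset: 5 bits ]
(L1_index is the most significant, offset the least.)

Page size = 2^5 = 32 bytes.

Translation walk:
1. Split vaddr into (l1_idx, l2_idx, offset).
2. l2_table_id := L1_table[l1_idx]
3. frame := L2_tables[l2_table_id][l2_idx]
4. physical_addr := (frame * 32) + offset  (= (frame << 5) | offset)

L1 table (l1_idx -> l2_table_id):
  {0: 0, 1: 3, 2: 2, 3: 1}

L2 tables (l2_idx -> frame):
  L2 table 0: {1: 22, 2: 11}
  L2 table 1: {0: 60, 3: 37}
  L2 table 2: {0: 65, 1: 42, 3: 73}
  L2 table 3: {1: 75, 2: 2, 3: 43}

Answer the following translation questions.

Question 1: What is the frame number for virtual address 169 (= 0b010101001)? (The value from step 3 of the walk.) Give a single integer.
Answer: 75

Derivation:
vaddr = 169: l1_idx=1, l2_idx=1
L1[1] = 3; L2[3][1] = 75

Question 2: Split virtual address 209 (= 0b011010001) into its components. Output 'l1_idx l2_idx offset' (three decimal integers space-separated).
Answer: 1 2 17

Derivation:
vaddr = 209 = 0b011010001
  top 2 bits -> l1_idx = 1
  next 2 bits -> l2_idx = 2
  bottom 5 bits -> offset = 17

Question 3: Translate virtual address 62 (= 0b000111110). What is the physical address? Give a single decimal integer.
Answer: 734

Derivation:
vaddr = 62 = 0b000111110
Split: l1_idx=0, l2_idx=1, offset=30
L1[0] = 0
L2[0][1] = 22
paddr = 22 * 32 + 30 = 734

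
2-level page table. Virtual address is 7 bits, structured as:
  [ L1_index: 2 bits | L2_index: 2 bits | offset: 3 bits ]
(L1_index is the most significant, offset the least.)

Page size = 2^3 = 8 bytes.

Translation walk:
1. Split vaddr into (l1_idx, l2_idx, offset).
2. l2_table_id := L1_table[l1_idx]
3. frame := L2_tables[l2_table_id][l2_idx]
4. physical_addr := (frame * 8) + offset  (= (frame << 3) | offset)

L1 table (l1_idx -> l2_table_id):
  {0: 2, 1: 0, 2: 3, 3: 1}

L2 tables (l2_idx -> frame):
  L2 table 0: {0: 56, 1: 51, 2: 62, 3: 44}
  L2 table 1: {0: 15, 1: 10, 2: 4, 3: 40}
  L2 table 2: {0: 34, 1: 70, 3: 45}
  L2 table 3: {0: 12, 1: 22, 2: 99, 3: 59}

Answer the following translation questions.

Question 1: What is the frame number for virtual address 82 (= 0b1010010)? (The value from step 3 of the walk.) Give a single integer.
Answer: 99

Derivation:
vaddr = 82: l1_idx=2, l2_idx=2
L1[2] = 3; L2[3][2] = 99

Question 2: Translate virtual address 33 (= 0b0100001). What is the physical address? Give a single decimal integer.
vaddr = 33 = 0b0100001
Split: l1_idx=1, l2_idx=0, offset=1
L1[1] = 0
L2[0][0] = 56
paddr = 56 * 8 + 1 = 449

Answer: 449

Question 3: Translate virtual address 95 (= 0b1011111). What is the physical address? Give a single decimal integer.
vaddr = 95 = 0b1011111
Split: l1_idx=2, l2_idx=3, offset=7
L1[2] = 3
L2[3][3] = 59
paddr = 59 * 8 + 7 = 479

Answer: 479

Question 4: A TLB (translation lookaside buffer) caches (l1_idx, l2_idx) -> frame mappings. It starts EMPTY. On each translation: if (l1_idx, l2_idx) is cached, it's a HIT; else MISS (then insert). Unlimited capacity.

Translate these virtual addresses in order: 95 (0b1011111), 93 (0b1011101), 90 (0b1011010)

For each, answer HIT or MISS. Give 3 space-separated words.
Answer: MISS HIT HIT

Derivation:
vaddr=95: (2,3) not in TLB -> MISS, insert
vaddr=93: (2,3) in TLB -> HIT
vaddr=90: (2,3) in TLB -> HIT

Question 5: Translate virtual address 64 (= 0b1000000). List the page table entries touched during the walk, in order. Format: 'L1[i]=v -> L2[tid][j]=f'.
vaddr = 64 = 0b1000000
Split: l1_idx=2, l2_idx=0, offset=0

Answer: L1[2]=3 -> L2[3][0]=12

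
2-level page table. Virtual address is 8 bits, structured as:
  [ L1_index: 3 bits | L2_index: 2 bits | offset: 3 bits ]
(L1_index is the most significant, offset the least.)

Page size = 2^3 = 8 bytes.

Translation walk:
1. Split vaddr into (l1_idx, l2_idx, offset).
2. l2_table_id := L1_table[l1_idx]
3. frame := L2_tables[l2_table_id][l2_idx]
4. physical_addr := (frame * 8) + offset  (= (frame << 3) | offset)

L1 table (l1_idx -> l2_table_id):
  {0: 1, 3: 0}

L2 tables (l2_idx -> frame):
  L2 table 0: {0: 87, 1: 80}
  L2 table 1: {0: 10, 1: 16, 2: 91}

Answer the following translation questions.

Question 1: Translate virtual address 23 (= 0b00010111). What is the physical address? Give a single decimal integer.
vaddr = 23 = 0b00010111
Split: l1_idx=0, l2_idx=2, offset=7
L1[0] = 1
L2[1][2] = 91
paddr = 91 * 8 + 7 = 735

Answer: 735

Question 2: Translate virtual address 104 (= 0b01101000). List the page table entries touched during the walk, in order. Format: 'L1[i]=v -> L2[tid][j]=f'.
Answer: L1[3]=0 -> L2[0][1]=80

Derivation:
vaddr = 104 = 0b01101000
Split: l1_idx=3, l2_idx=1, offset=0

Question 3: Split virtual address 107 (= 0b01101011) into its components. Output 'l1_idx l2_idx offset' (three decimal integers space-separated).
Answer: 3 1 3

Derivation:
vaddr = 107 = 0b01101011
  top 3 bits -> l1_idx = 3
  next 2 bits -> l2_idx = 1
  bottom 3 bits -> offset = 3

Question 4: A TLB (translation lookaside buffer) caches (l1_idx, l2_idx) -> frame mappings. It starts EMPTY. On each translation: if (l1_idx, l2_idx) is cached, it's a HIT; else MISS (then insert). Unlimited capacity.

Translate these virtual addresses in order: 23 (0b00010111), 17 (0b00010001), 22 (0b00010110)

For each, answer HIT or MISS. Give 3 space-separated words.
vaddr=23: (0,2) not in TLB -> MISS, insert
vaddr=17: (0,2) in TLB -> HIT
vaddr=22: (0,2) in TLB -> HIT

Answer: MISS HIT HIT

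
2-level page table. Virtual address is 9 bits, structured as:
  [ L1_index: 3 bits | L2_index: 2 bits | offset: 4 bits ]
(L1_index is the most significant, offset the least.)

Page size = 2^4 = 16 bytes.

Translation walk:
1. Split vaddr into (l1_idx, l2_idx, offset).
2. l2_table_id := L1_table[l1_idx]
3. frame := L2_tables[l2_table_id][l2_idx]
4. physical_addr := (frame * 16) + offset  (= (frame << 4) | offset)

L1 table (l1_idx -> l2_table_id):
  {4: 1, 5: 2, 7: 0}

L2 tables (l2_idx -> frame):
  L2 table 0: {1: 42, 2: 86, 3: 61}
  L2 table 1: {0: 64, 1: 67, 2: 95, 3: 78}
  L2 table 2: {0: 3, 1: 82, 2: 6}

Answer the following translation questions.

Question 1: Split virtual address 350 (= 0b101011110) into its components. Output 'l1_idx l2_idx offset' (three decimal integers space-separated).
Answer: 5 1 14

Derivation:
vaddr = 350 = 0b101011110
  top 3 bits -> l1_idx = 5
  next 2 bits -> l2_idx = 1
  bottom 4 bits -> offset = 14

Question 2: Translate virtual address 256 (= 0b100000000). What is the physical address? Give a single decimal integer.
vaddr = 256 = 0b100000000
Split: l1_idx=4, l2_idx=0, offset=0
L1[4] = 1
L2[1][0] = 64
paddr = 64 * 16 + 0 = 1024

Answer: 1024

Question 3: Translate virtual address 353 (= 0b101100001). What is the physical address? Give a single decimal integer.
vaddr = 353 = 0b101100001
Split: l1_idx=5, l2_idx=2, offset=1
L1[5] = 2
L2[2][2] = 6
paddr = 6 * 16 + 1 = 97

Answer: 97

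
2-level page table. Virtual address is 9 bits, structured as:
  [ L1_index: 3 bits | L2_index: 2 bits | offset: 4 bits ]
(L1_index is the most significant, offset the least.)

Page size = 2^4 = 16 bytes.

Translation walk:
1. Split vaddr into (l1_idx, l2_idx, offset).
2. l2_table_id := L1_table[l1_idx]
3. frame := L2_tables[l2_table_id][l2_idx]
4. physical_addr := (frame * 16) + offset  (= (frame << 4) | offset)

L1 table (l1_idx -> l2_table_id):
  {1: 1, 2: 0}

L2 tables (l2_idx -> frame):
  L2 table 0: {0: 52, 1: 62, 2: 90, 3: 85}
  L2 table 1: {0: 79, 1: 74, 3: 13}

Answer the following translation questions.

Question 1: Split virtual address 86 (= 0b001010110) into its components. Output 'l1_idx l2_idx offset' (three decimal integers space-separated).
vaddr = 86 = 0b001010110
  top 3 bits -> l1_idx = 1
  next 2 bits -> l2_idx = 1
  bottom 4 bits -> offset = 6

Answer: 1 1 6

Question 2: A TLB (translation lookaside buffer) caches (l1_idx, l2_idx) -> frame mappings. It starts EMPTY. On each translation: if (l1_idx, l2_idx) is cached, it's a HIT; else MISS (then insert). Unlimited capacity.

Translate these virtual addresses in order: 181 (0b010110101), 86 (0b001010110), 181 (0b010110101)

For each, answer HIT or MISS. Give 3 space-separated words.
vaddr=181: (2,3) not in TLB -> MISS, insert
vaddr=86: (1,1) not in TLB -> MISS, insert
vaddr=181: (2,3) in TLB -> HIT

Answer: MISS MISS HIT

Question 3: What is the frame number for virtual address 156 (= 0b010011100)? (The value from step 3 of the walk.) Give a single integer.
Answer: 62

Derivation:
vaddr = 156: l1_idx=2, l2_idx=1
L1[2] = 0; L2[0][1] = 62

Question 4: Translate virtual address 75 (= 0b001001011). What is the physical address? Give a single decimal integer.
vaddr = 75 = 0b001001011
Split: l1_idx=1, l2_idx=0, offset=11
L1[1] = 1
L2[1][0] = 79
paddr = 79 * 16 + 11 = 1275

Answer: 1275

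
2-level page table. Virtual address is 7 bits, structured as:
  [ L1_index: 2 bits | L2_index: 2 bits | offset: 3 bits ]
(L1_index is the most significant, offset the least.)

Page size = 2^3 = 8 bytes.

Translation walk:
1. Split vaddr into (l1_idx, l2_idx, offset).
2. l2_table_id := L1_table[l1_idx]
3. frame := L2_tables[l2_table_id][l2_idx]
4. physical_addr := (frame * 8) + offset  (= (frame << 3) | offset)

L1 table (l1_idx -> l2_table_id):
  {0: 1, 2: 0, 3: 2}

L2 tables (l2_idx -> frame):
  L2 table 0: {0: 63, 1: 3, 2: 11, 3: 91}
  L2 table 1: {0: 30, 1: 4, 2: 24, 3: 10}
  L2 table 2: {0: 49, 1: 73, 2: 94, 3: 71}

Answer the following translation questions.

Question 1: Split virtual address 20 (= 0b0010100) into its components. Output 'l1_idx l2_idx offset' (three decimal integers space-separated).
vaddr = 20 = 0b0010100
  top 2 bits -> l1_idx = 0
  next 2 bits -> l2_idx = 2
  bottom 3 bits -> offset = 4

Answer: 0 2 4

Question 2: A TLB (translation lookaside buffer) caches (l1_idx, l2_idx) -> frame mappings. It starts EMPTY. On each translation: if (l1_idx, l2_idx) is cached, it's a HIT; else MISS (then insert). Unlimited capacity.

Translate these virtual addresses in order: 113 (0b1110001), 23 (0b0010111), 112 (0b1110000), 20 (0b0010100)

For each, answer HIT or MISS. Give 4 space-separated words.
vaddr=113: (3,2) not in TLB -> MISS, insert
vaddr=23: (0,2) not in TLB -> MISS, insert
vaddr=112: (3,2) in TLB -> HIT
vaddr=20: (0,2) in TLB -> HIT

Answer: MISS MISS HIT HIT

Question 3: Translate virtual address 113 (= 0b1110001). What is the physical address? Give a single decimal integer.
vaddr = 113 = 0b1110001
Split: l1_idx=3, l2_idx=2, offset=1
L1[3] = 2
L2[2][2] = 94
paddr = 94 * 8 + 1 = 753

Answer: 753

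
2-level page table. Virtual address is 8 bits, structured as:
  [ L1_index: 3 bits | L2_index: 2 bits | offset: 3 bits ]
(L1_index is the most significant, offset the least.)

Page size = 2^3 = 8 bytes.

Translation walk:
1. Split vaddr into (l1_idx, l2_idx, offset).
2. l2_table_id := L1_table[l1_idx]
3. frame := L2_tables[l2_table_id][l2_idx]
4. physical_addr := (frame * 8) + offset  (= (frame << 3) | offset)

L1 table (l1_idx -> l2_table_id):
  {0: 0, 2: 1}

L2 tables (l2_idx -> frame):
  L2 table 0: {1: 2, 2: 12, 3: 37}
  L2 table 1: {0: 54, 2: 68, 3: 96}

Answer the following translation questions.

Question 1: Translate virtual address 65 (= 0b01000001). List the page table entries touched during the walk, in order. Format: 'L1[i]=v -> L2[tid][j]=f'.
Answer: L1[2]=1 -> L2[1][0]=54

Derivation:
vaddr = 65 = 0b01000001
Split: l1_idx=2, l2_idx=0, offset=1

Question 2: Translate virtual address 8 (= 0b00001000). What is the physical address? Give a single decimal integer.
vaddr = 8 = 0b00001000
Split: l1_idx=0, l2_idx=1, offset=0
L1[0] = 0
L2[0][1] = 2
paddr = 2 * 8 + 0 = 16

Answer: 16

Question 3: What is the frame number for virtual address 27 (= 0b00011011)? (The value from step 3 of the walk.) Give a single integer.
Answer: 37

Derivation:
vaddr = 27: l1_idx=0, l2_idx=3
L1[0] = 0; L2[0][3] = 37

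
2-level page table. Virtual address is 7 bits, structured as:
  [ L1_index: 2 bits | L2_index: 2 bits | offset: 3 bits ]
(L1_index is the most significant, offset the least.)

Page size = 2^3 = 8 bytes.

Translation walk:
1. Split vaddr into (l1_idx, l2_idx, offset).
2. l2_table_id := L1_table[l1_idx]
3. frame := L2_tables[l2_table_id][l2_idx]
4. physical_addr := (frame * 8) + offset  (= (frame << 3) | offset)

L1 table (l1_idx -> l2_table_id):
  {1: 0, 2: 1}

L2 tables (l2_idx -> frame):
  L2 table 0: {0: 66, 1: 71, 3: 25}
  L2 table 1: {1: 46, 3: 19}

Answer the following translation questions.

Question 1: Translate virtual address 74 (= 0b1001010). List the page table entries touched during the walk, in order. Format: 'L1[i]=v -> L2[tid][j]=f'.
vaddr = 74 = 0b1001010
Split: l1_idx=2, l2_idx=1, offset=2

Answer: L1[2]=1 -> L2[1][1]=46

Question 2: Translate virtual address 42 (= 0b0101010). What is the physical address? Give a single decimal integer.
vaddr = 42 = 0b0101010
Split: l1_idx=1, l2_idx=1, offset=2
L1[1] = 0
L2[0][1] = 71
paddr = 71 * 8 + 2 = 570

Answer: 570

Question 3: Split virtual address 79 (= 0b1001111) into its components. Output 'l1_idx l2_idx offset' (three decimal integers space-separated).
vaddr = 79 = 0b1001111
  top 2 bits -> l1_idx = 2
  next 2 bits -> l2_idx = 1
  bottom 3 bits -> offset = 7

Answer: 2 1 7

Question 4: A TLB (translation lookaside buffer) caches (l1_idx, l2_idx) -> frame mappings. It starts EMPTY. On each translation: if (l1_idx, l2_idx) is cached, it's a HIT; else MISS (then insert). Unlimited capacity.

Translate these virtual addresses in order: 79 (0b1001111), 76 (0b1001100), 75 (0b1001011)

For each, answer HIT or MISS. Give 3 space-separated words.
Answer: MISS HIT HIT

Derivation:
vaddr=79: (2,1) not in TLB -> MISS, insert
vaddr=76: (2,1) in TLB -> HIT
vaddr=75: (2,1) in TLB -> HIT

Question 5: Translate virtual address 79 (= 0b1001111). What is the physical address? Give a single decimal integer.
Answer: 375

Derivation:
vaddr = 79 = 0b1001111
Split: l1_idx=2, l2_idx=1, offset=7
L1[2] = 1
L2[1][1] = 46
paddr = 46 * 8 + 7 = 375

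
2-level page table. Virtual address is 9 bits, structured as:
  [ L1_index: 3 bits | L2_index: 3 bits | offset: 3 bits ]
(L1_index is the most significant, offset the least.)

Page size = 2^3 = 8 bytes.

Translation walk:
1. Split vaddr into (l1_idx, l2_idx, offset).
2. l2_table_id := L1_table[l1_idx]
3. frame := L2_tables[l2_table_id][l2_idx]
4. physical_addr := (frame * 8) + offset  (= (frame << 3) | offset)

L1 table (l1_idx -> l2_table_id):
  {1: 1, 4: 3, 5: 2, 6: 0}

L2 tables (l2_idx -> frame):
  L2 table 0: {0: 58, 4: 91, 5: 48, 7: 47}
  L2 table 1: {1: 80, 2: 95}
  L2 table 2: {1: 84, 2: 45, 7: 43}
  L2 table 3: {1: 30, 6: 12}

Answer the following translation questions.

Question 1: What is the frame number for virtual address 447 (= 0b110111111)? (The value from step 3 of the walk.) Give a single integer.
Answer: 47

Derivation:
vaddr = 447: l1_idx=6, l2_idx=7
L1[6] = 0; L2[0][7] = 47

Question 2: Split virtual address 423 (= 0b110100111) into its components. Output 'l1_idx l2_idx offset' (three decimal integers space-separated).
Answer: 6 4 7

Derivation:
vaddr = 423 = 0b110100111
  top 3 bits -> l1_idx = 6
  next 3 bits -> l2_idx = 4
  bottom 3 bits -> offset = 7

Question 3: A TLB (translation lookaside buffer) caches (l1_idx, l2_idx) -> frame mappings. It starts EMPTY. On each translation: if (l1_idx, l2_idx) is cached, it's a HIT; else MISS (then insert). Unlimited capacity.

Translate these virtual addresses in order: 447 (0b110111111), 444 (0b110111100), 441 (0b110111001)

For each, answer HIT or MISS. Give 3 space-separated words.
Answer: MISS HIT HIT

Derivation:
vaddr=447: (6,7) not in TLB -> MISS, insert
vaddr=444: (6,7) in TLB -> HIT
vaddr=441: (6,7) in TLB -> HIT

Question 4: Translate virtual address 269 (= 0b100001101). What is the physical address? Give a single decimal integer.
vaddr = 269 = 0b100001101
Split: l1_idx=4, l2_idx=1, offset=5
L1[4] = 3
L2[3][1] = 30
paddr = 30 * 8 + 5 = 245

Answer: 245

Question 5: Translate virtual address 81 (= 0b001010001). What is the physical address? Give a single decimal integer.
Answer: 761

Derivation:
vaddr = 81 = 0b001010001
Split: l1_idx=1, l2_idx=2, offset=1
L1[1] = 1
L2[1][2] = 95
paddr = 95 * 8 + 1 = 761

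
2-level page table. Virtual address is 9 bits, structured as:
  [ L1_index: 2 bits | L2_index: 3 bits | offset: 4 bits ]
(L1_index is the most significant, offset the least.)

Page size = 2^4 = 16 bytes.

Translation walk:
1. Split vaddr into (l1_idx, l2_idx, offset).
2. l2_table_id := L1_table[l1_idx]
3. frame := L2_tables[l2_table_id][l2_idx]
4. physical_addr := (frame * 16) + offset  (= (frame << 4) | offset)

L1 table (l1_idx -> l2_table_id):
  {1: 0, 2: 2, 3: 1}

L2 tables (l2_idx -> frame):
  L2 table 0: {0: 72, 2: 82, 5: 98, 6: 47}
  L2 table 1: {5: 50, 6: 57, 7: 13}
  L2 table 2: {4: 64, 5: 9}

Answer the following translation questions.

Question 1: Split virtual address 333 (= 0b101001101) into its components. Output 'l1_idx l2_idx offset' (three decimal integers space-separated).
vaddr = 333 = 0b101001101
  top 2 bits -> l1_idx = 2
  next 3 bits -> l2_idx = 4
  bottom 4 bits -> offset = 13

Answer: 2 4 13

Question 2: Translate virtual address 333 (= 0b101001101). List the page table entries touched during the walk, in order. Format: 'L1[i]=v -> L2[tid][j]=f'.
vaddr = 333 = 0b101001101
Split: l1_idx=2, l2_idx=4, offset=13

Answer: L1[2]=2 -> L2[2][4]=64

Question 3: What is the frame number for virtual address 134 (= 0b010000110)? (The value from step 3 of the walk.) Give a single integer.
vaddr = 134: l1_idx=1, l2_idx=0
L1[1] = 0; L2[0][0] = 72

Answer: 72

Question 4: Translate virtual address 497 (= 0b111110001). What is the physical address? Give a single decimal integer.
vaddr = 497 = 0b111110001
Split: l1_idx=3, l2_idx=7, offset=1
L1[3] = 1
L2[1][7] = 13
paddr = 13 * 16 + 1 = 209

Answer: 209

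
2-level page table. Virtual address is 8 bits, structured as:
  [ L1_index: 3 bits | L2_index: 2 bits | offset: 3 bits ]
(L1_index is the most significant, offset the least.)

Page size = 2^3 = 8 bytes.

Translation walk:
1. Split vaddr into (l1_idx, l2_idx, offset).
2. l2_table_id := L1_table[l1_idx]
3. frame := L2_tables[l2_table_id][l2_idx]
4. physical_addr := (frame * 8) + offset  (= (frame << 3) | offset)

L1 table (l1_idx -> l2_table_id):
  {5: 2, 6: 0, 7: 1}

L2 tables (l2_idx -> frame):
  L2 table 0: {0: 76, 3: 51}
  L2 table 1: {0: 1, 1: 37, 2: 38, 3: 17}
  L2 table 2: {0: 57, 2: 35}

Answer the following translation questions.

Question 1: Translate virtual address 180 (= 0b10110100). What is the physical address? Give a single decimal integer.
Answer: 284

Derivation:
vaddr = 180 = 0b10110100
Split: l1_idx=5, l2_idx=2, offset=4
L1[5] = 2
L2[2][2] = 35
paddr = 35 * 8 + 4 = 284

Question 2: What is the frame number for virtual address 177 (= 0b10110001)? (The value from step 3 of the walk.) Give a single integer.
Answer: 35

Derivation:
vaddr = 177: l1_idx=5, l2_idx=2
L1[5] = 2; L2[2][2] = 35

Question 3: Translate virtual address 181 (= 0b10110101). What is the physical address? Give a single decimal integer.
Answer: 285

Derivation:
vaddr = 181 = 0b10110101
Split: l1_idx=5, l2_idx=2, offset=5
L1[5] = 2
L2[2][2] = 35
paddr = 35 * 8 + 5 = 285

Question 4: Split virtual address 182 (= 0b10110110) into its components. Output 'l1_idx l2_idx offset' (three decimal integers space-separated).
Answer: 5 2 6

Derivation:
vaddr = 182 = 0b10110110
  top 3 bits -> l1_idx = 5
  next 2 bits -> l2_idx = 2
  bottom 3 bits -> offset = 6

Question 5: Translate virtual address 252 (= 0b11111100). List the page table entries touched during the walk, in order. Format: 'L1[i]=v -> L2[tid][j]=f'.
vaddr = 252 = 0b11111100
Split: l1_idx=7, l2_idx=3, offset=4

Answer: L1[7]=1 -> L2[1][3]=17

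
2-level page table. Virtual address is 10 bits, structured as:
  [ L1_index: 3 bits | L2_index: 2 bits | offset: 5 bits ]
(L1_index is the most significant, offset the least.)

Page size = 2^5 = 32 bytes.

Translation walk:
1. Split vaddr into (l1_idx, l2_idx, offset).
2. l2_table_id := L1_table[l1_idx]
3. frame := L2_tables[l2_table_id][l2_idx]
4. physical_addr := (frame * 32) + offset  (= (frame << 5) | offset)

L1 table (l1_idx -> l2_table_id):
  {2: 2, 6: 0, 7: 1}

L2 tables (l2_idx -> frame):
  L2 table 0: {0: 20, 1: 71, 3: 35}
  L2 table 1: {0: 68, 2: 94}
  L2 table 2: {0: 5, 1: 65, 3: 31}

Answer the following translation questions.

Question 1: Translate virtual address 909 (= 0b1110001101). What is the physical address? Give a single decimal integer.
vaddr = 909 = 0b1110001101
Split: l1_idx=7, l2_idx=0, offset=13
L1[7] = 1
L2[1][0] = 68
paddr = 68 * 32 + 13 = 2189

Answer: 2189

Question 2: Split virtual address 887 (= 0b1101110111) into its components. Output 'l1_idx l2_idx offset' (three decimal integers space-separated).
vaddr = 887 = 0b1101110111
  top 3 bits -> l1_idx = 6
  next 2 bits -> l2_idx = 3
  bottom 5 bits -> offset = 23

Answer: 6 3 23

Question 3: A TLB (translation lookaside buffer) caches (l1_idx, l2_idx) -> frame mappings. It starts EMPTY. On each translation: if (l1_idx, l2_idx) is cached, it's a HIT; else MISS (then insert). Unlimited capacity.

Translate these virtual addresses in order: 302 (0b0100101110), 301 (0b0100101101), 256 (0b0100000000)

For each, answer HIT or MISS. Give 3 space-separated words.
Answer: MISS HIT MISS

Derivation:
vaddr=302: (2,1) not in TLB -> MISS, insert
vaddr=301: (2,1) in TLB -> HIT
vaddr=256: (2,0) not in TLB -> MISS, insert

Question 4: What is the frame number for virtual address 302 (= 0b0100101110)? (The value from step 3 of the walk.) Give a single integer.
vaddr = 302: l1_idx=2, l2_idx=1
L1[2] = 2; L2[2][1] = 65

Answer: 65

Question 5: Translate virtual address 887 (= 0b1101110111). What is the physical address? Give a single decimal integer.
vaddr = 887 = 0b1101110111
Split: l1_idx=6, l2_idx=3, offset=23
L1[6] = 0
L2[0][3] = 35
paddr = 35 * 32 + 23 = 1143

Answer: 1143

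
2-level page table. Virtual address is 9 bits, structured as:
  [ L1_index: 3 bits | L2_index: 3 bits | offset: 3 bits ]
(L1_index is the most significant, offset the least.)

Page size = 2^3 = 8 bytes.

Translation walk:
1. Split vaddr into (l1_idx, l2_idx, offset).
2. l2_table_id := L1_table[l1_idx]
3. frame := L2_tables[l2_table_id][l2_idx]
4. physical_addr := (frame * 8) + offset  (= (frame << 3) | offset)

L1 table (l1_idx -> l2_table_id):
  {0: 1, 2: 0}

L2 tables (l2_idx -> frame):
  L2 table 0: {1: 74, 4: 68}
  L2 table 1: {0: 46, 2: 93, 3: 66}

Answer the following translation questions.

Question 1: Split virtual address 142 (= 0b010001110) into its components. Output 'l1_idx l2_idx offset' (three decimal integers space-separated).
vaddr = 142 = 0b010001110
  top 3 bits -> l1_idx = 2
  next 3 bits -> l2_idx = 1
  bottom 3 bits -> offset = 6

Answer: 2 1 6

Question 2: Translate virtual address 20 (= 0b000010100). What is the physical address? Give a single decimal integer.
Answer: 748

Derivation:
vaddr = 20 = 0b000010100
Split: l1_idx=0, l2_idx=2, offset=4
L1[0] = 1
L2[1][2] = 93
paddr = 93 * 8 + 4 = 748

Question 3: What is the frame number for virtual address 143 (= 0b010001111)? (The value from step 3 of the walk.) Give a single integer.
vaddr = 143: l1_idx=2, l2_idx=1
L1[2] = 0; L2[0][1] = 74

Answer: 74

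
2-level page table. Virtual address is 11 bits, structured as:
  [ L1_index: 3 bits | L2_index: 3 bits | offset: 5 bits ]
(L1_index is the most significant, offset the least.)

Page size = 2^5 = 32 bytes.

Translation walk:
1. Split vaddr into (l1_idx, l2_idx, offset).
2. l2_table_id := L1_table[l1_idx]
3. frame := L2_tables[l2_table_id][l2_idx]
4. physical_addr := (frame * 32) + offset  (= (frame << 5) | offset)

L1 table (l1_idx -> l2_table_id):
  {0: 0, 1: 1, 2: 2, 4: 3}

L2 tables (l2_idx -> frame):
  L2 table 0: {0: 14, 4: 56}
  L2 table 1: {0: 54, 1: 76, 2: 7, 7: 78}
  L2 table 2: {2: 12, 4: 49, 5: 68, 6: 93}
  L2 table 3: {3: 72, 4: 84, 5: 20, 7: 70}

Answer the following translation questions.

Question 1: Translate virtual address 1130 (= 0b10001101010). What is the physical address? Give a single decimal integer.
vaddr = 1130 = 0b10001101010
Split: l1_idx=4, l2_idx=3, offset=10
L1[4] = 3
L2[3][3] = 72
paddr = 72 * 32 + 10 = 2314

Answer: 2314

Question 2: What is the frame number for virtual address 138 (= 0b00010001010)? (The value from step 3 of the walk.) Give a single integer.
Answer: 56

Derivation:
vaddr = 138: l1_idx=0, l2_idx=4
L1[0] = 0; L2[0][4] = 56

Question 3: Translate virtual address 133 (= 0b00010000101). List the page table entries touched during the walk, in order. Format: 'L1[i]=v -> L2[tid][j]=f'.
vaddr = 133 = 0b00010000101
Split: l1_idx=0, l2_idx=4, offset=5

Answer: L1[0]=0 -> L2[0][4]=56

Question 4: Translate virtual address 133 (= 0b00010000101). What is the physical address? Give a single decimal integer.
vaddr = 133 = 0b00010000101
Split: l1_idx=0, l2_idx=4, offset=5
L1[0] = 0
L2[0][4] = 56
paddr = 56 * 32 + 5 = 1797

Answer: 1797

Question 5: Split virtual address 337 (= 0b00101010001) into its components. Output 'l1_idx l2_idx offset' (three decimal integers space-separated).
Answer: 1 2 17

Derivation:
vaddr = 337 = 0b00101010001
  top 3 bits -> l1_idx = 1
  next 3 bits -> l2_idx = 2
  bottom 5 bits -> offset = 17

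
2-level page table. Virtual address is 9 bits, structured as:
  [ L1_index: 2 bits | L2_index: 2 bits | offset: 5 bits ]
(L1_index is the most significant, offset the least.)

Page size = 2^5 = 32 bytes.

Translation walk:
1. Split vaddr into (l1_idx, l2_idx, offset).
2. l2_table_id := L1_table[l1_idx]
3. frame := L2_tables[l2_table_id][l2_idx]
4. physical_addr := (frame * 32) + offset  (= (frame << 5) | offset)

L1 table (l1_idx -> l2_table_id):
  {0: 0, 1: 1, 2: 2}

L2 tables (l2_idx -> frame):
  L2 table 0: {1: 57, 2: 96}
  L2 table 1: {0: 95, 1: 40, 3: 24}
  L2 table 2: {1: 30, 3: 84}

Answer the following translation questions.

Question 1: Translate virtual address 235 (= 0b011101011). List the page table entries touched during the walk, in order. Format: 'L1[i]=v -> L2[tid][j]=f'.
vaddr = 235 = 0b011101011
Split: l1_idx=1, l2_idx=3, offset=11

Answer: L1[1]=1 -> L2[1][3]=24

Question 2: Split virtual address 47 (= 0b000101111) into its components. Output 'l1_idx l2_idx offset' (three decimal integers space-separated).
vaddr = 47 = 0b000101111
  top 2 bits -> l1_idx = 0
  next 2 bits -> l2_idx = 1
  bottom 5 bits -> offset = 15

Answer: 0 1 15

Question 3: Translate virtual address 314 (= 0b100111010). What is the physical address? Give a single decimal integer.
vaddr = 314 = 0b100111010
Split: l1_idx=2, l2_idx=1, offset=26
L1[2] = 2
L2[2][1] = 30
paddr = 30 * 32 + 26 = 986

Answer: 986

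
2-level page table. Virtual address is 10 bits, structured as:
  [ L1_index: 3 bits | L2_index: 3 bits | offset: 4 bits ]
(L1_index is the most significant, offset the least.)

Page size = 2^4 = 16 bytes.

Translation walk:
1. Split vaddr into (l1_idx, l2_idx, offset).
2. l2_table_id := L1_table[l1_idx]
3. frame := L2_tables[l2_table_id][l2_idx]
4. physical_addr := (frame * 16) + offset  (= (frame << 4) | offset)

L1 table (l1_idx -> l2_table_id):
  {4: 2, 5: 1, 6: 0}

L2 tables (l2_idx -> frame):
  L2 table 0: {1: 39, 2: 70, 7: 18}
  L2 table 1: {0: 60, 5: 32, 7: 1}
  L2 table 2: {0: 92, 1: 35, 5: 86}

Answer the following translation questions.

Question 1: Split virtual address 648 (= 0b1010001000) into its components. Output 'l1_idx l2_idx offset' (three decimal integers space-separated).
Answer: 5 0 8

Derivation:
vaddr = 648 = 0b1010001000
  top 3 bits -> l1_idx = 5
  next 3 bits -> l2_idx = 0
  bottom 4 bits -> offset = 8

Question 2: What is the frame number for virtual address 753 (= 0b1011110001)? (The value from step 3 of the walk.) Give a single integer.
Answer: 1

Derivation:
vaddr = 753: l1_idx=5, l2_idx=7
L1[5] = 1; L2[1][7] = 1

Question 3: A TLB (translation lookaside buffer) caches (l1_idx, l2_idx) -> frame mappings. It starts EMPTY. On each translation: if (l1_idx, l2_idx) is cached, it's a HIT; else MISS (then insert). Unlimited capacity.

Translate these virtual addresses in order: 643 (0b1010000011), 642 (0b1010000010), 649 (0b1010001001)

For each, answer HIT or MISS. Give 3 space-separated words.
vaddr=643: (5,0) not in TLB -> MISS, insert
vaddr=642: (5,0) in TLB -> HIT
vaddr=649: (5,0) in TLB -> HIT

Answer: MISS HIT HIT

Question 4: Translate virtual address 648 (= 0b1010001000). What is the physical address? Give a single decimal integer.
vaddr = 648 = 0b1010001000
Split: l1_idx=5, l2_idx=0, offset=8
L1[5] = 1
L2[1][0] = 60
paddr = 60 * 16 + 8 = 968

Answer: 968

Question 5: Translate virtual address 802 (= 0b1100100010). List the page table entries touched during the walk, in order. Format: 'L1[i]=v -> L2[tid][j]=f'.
vaddr = 802 = 0b1100100010
Split: l1_idx=6, l2_idx=2, offset=2

Answer: L1[6]=0 -> L2[0][2]=70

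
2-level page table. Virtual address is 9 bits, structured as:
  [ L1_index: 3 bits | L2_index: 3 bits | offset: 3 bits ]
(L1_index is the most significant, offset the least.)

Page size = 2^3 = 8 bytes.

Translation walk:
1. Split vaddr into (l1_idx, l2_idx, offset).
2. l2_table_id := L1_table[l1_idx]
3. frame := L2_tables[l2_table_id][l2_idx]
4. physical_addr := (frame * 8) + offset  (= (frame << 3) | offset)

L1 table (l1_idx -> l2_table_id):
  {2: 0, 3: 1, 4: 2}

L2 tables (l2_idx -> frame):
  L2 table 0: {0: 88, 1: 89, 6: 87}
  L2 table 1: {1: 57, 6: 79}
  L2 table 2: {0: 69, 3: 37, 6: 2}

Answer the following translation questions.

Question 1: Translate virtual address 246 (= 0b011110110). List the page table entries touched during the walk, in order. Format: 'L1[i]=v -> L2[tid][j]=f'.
Answer: L1[3]=1 -> L2[1][6]=79

Derivation:
vaddr = 246 = 0b011110110
Split: l1_idx=3, l2_idx=6, offset=6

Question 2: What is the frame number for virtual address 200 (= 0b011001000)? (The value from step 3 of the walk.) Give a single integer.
Answer: 57

Derivation:
vaddr = 200: l1_idx=3, l2_idx=1
L1[3] = 1; L2[1][1] = 57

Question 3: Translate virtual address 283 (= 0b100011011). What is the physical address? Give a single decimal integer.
vaddr = 283 = 0b100011011
Split: l1_idx=4, l2_idx=3, offset=3
L1[4] = 2
L2[2][3] = 37
paddr = 37 * 8 + 3 = 299

Answer: 299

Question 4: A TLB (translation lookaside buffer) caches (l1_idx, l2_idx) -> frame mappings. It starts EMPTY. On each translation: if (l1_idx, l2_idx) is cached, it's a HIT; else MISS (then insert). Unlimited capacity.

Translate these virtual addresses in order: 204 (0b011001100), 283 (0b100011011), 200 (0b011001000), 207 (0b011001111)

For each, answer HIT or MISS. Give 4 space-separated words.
vaddr=204: (3,1) not in TLB -> MISS, insert
vaddr=283: (4,3) not in TLB -> MISS, insert
vaddr=200: (3,1) in TLB -> HIT
vaddr=207: (3,1) in TLB -> HIT

Answer: MISS MISS HIT HIT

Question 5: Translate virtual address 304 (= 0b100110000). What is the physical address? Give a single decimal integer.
vaddr = 304 = 0b100110000
Split: l1_idx=4, l2_idx=6, offset=0
L1[4] = 2
L2[2][6] = 2
paddr = 2 * 8 + 0 = 16

Answer: 16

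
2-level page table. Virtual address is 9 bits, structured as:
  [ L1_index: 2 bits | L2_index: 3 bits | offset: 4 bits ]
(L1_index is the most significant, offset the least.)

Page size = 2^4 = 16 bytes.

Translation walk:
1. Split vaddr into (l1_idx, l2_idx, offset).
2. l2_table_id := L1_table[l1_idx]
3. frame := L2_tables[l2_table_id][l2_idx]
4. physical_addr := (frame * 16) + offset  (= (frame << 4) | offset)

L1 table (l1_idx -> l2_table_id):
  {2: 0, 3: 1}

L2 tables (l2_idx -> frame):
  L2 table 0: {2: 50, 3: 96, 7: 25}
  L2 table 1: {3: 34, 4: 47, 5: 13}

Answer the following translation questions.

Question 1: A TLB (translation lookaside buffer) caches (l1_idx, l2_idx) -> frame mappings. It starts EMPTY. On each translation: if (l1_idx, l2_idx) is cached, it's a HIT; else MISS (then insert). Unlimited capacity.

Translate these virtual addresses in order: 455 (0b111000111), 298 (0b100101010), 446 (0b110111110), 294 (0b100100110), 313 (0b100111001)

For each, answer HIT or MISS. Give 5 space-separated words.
Answer: MISS MISS MISS HIT MISS

Derivation:
vaddr=455: (3,4) not in TLB -> MISS, insert
vaddr=298: (2,2) not in TLB -> MISS, insert
vaddr=446: (3,3) not in TLB -> MISS, insert
vaddr=294: (2,2) in TLB -> HIT
vaddr=313: (2,3) not in TLB -> MISS, insert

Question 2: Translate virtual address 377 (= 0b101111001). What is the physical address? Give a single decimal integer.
vaddr = 377 = 0b101111001
Split: l1_idx=2, l2_idx=7, offset=9
L1[2] = 0
L2[0][7] = 25
paddr = 25 * 16 + 9 = 409

Answer: 409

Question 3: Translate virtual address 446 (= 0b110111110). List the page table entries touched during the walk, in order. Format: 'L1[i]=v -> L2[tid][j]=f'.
vaddr = 446 = 0b110111110
Split: l1_idx=3, l2_idx=3, offset=14

Answer: L1[3]=1 -> L2[1][3]=34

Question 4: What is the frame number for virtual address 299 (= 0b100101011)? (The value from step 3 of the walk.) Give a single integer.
vaddr = 299: l1_idx=2, l2_idx=2
L1[2] = 0; L2[0][2] = 50

Answer: 50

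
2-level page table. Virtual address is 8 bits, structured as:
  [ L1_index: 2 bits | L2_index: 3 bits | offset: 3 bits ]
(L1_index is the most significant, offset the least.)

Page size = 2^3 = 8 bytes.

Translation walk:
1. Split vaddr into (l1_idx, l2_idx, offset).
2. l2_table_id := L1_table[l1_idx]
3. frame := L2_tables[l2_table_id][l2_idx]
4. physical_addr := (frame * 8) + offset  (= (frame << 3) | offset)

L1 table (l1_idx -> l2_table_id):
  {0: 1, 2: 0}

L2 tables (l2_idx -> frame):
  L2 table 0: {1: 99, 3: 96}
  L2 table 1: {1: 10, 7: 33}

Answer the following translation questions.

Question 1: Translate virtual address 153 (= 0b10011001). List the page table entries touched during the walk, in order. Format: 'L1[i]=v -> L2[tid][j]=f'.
Answer: L1[2]=0 -> L2[0][3]=96

Derivation:
vaddr = 153 = 0b10011001
Split: l1_idx=2, l2_idx=3, offset=1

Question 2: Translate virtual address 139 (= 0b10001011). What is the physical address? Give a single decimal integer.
vaddr = 139 = 0b10001011
Split: l1_idx=2, l2_idx=1, offset=3
L1[2] = 0
L2[0][1] = 99
paddr = 99 * 8 + 3 = 795

Answer: 795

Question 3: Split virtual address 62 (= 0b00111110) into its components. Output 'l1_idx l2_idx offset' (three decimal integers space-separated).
Answer: 0 7 6

Derivation:
vaddr = 62 = 0b00111110
  top 2 bits -> l1_idx = 0
  next 3 bits -> l2_idx = 7
  bottom 3 bits -> offset = 6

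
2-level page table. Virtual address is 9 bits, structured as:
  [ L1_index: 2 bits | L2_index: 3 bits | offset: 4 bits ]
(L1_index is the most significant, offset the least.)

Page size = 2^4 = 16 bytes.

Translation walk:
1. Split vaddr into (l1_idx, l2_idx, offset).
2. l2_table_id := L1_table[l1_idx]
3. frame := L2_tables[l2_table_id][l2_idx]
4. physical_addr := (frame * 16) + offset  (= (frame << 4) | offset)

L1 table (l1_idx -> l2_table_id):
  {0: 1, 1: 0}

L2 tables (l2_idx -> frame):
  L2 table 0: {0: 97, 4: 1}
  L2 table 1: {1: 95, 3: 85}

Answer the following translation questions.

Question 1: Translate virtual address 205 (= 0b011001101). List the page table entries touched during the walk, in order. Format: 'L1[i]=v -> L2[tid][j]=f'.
vaddr = 205 = 0b011001101
Split: l1_idx=1, l2_idx=4, offset=13

Answer: L1[1]=0 -> L2[0][4]=1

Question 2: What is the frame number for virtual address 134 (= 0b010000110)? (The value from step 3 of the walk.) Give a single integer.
vaddr = 134: l1_idx=1, l2_idx=0
L1[1] = 0; L2[0][0] = 97

Answer: 97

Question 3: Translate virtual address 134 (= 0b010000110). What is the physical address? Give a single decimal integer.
vaddr = 134 = 0b010000110
Split: l1_idx=1, l2_idx=0, offset=6
L1[1] = 0
L2[0][0] = 97
paddr = 97 * 16 + 6 = 1558

Answer: 1558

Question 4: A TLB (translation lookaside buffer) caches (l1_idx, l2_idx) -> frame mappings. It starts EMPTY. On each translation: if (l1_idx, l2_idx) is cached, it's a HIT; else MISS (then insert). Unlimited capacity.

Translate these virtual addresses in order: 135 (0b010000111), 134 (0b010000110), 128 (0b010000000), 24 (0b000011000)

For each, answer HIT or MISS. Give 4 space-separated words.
vaddr=135: (1,0) not in TLB -> MISS, insert
vaddr=134: (1,0) in TLB -> HIT
vaddr=128: (1,0) in TLB -> HIT
vaddr=24: (0,1) not in TLB -> MISS, insert

Answer: MISS HIT HIT MISS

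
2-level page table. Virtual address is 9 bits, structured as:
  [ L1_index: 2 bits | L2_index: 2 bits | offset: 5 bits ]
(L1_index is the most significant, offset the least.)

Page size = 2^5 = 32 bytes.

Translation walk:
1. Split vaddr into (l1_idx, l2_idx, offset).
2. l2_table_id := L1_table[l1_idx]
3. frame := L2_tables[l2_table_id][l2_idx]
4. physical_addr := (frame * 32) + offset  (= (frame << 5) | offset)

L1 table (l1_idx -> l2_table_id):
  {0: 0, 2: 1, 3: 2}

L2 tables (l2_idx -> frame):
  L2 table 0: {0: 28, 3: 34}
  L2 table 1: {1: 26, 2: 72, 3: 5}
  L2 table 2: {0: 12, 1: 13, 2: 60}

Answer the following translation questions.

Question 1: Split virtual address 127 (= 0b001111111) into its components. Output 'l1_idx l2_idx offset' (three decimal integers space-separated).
vaddr = 127 = 0b001111111
  top 2 bits -> l1_idx = 0
  next 2 bits -> l2_idx = 3
  bottom 5 bits -> offset = 31

Answer: 0 3 31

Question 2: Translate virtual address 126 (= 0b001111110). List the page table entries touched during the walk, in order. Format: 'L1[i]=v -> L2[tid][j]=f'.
vaddr = 126 = 0b001111110
Split: l1_idx=0, l2_idx=3, offset=30

Answer: L1[0]=0 -> L2[0][3]=34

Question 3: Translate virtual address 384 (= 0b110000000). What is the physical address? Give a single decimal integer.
vaddr = 384 = 0b110000000
Split: l1_idx=3, l2_idx=0, offset=0
L1[3] = 2
L2[2][0] = 12
paddr = 12 * 32 + 0 = 384

Answer: 384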